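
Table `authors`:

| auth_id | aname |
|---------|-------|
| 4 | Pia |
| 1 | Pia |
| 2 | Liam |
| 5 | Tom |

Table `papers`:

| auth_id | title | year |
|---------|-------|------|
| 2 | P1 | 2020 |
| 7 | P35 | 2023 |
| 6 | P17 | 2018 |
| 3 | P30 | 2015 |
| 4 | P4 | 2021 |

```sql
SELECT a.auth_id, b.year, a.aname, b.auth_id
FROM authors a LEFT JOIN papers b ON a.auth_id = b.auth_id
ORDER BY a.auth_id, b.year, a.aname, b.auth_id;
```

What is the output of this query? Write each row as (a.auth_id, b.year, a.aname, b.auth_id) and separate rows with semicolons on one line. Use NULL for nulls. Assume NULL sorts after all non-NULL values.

(1, NULL, Pia, NULL); (2, 2020, Liam, 2); (4, 2021, Pia, 4); (5, NULL, Tom, NULL)

LEFT JOIN keeps every row from `authors`; unmatched rows get NULL for `papers`'s columns.
Matching on a.auth_id = b.auth_id.
Matched pairs: 2; unmatched a rows kept: 2.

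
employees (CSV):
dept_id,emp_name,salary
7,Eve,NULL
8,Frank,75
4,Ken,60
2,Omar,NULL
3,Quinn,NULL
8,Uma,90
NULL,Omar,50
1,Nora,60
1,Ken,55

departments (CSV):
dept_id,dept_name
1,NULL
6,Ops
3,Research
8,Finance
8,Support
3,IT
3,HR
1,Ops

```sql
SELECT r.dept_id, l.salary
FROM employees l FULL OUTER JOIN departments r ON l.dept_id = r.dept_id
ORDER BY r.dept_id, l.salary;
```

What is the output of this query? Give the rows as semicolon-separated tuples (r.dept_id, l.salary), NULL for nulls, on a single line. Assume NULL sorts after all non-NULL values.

(1, 55); (1, 55); (1, 60); (1, 60); (3, NULL); (3, NULL); (3, NULL); (6, NULL); (8, 75); (8, 75); (8, 90); (8, 90); (NULL, 50); (NULL, 60); (NULL, NULL); (NULL, NULL)

FULL OUTER JOIN keeps every row from both sides; unmatched rows get NULL for the other side's columns.
Matching on l.dept_id = r.dept_id. A NULL in a compared column never satisfies the condition.
Matched pairs: 11; unmatched l rows kept: 4; unmatched r rows kept: 1.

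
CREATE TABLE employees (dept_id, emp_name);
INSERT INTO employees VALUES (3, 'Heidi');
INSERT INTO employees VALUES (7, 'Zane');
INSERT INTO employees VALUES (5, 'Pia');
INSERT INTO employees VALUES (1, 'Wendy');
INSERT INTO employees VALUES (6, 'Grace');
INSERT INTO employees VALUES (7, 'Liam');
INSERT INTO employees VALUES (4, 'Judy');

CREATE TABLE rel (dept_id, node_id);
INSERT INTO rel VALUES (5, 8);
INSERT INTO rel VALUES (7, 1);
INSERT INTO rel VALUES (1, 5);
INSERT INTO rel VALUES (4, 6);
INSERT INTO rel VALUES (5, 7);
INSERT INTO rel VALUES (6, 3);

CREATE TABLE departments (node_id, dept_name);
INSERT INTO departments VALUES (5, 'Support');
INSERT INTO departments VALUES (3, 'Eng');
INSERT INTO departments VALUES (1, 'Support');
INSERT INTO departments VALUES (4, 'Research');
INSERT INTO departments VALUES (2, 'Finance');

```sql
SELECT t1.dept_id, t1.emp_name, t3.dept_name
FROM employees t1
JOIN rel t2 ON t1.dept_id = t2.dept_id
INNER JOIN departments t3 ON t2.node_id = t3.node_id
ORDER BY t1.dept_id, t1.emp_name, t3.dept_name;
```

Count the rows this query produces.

4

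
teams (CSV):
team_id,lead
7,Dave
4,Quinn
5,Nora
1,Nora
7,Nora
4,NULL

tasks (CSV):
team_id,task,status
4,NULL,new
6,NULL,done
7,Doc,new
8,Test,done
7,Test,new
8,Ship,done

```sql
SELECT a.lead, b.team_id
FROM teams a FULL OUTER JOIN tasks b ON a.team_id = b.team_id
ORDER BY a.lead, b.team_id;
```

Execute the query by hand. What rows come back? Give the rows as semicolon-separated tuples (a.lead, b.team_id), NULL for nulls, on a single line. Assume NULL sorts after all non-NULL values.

(Dave, 7); (Dave, 7); (Nora, 7); (Nora, 7); (Nora, NULL); (Nora, NULL); (Quinn, 4); (NULL, 4); (NULL, 6); (NULL, 8); (NULL, 8)

FULL OUTER JOIN keeps every row from both sides; unmatched rows get NULL for the other side's columns.
Matching on a.team_id = b.team_id.
Matched pairs: 6; unmatched a rows kept: 2; unmatched b rows kept: 3.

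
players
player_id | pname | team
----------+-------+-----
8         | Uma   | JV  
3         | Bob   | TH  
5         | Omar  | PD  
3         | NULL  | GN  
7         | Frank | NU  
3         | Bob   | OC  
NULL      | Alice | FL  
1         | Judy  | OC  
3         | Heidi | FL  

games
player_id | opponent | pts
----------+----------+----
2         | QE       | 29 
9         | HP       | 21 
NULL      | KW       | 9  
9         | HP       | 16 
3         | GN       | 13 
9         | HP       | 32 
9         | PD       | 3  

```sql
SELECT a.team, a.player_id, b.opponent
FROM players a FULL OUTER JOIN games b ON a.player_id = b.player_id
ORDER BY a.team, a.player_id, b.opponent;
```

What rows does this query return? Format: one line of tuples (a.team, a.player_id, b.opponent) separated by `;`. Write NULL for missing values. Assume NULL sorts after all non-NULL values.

FULL OUTER JOIN keeps every row from both sides; unmatched rows get NULL for the other side's columns.
Matching on a.player_id = b.player_id. A NULL in a compared column never satisfies the condition.
- a[0] player_id=8 → no match; kept with NULLs on the b side.
- a[1] player_id=3 → 1 match(es) in b → 1 row(s).
- a[2] player_id=5 → no match; kept with NULLs on the b side.
- a[3] player_id=3 → 1 match(es) in b → 1 row(s).
- a[4] player_id=7 → no match; kept with NULLs on the b side.
- a[5] player_id=3 → 1 match(es) in b → 1 row(s).
- a[6] player_id=NULL → no match; kept with NULLs on the b side.
- a[7] player_id=1 → no match; kept with NULLs on the b side.
- a[8] player_id=3 → 1 match(es) in b → 1 row(s).
- plus 6 unmatched b row(s), each kept with NULL a columns.

(FL, 3, GN); (FL, NULL, NULL); (GN, 3, GN); (JV, 8, NULL); (NU, 7, NULL); (OC, 1, NULL); (OC, 3, GN); (PD, 5, NULL); (TH, 3, GN); (NULL, NULL, HP); (NULL, NULL, HP); (NULL, NULL, HP); (NULL, NULL, KW); (NULL, NULL, PD); (NULL, NULL, QE)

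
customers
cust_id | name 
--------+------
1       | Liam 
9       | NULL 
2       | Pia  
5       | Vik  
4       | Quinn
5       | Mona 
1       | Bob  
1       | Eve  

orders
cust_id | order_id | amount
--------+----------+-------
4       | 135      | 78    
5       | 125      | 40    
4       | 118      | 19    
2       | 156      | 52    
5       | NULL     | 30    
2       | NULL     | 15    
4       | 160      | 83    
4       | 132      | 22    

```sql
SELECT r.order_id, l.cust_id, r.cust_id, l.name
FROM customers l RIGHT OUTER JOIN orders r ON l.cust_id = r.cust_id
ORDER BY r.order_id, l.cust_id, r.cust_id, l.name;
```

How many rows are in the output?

RIGHT JOIN keeps every row from `orders`; unmatched rows get NULL for `customers`'s columns.
Matching on l.cust_id = r.cust_id.
Matched pairs: 10; unmatched r rows kept: 0.
Total: 10 rows.

10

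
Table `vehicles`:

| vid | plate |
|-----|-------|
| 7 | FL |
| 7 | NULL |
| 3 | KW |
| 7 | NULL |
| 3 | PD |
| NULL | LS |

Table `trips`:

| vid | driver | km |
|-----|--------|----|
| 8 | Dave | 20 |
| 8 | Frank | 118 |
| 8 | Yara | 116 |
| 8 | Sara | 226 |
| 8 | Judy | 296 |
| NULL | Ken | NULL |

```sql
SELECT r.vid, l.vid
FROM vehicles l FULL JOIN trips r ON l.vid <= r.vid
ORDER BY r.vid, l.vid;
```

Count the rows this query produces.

27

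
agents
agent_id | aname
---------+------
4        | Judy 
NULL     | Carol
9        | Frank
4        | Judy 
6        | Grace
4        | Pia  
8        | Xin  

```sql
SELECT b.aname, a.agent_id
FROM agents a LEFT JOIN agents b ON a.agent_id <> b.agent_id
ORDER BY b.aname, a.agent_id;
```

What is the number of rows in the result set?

25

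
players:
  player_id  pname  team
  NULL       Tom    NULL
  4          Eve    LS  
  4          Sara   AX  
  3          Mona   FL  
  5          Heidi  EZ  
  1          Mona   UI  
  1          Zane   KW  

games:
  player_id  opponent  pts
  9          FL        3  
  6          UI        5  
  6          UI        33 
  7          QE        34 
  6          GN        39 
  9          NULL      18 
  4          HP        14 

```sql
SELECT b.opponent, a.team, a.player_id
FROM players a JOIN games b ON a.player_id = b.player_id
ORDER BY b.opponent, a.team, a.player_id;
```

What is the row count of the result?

INNER JOIN keeps only pairs where the ON condition holds.
Matching on a.player_id = b.player_id. A NULL in a compared column never satisfies the condition.
- a row (player_id=NULL): no match → dropped.
- a row (player_id=4): matches 1 b row(s) → 1 output row(s).
- a row (player_id=4): matches 1 b row(s) → 1 output row(s).
- a row (player_id=3): no match → dropped.
- a row (player_id=5): no match → dropped.
- a row (player_id=1): no match → dropped.
- a row (player_id=1): no match → dropped.
Total: 2 rows.

2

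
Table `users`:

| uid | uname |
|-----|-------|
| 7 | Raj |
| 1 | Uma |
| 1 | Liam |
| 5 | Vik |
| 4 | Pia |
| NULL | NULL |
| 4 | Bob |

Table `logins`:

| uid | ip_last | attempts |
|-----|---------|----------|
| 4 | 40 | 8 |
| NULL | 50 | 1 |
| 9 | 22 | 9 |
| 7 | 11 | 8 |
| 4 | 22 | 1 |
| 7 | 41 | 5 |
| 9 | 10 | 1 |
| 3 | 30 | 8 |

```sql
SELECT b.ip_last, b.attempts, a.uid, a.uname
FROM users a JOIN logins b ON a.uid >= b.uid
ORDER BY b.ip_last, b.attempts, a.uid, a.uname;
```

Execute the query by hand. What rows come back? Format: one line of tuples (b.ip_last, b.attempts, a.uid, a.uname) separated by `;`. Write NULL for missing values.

INNER JOIN keeps only pairs where the ON condition holds.
Matching on a.uid >= b.uid. A NULL in a compared column never satisfies the condition.
Matched pairs: 14.

(11, 8, 7, Raj); (22, 1, 4, Bob); (22, 1, 4, Pia); (22, 1, 5, Vik); (22, 1, 7, Raj); (30, 8, 4, Bob); (30, 8, 4, Pia); (30, 8, 5, Vik); (30, 8, 7, Raj); (40, 8, 4, Bob); (40, 8, 4, Pia); (40, 8, 5, Vik); (40, 8, 7, Raj); (41, 5, 7, Raj)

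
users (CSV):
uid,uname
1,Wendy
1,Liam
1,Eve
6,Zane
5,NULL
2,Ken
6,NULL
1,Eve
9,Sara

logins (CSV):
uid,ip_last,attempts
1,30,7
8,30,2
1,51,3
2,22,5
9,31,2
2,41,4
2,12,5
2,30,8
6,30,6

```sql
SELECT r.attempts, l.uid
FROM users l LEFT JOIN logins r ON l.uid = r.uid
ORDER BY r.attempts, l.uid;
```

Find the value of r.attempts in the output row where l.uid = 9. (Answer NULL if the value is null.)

LEFT JOIN keeps every row from `users`; unmatched rows get NULL for `logins`'s columns.
Matching on l.uid = r.uid.
- l (uid=1) pairs with 2 row(s) of r.
- l (uid=1) pairs with 2 row(s) of r.
- l (uid=1) pairs with 2 row(s) of r.
- l (uid=6) pairs with 1 row(s) of r.
- l (uid=5) has no partner → padded with NULL.
- l (uid=2) pairs with 4 row(s) of r.
- l (uid=6) pairs with 1 row(s) of r.
- l (uid=1) pairs with 2 row(s) of r.
- l (uid=9) pairs with 1 row(s) of r.

2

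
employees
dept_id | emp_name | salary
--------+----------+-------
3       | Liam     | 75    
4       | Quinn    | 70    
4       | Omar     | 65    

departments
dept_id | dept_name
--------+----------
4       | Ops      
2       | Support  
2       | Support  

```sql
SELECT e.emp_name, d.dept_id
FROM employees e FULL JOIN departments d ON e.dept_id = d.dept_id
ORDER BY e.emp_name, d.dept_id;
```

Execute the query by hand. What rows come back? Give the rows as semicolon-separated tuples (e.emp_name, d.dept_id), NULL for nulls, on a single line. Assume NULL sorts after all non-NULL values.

(Liam, NULL); (Omar, 4); (Quinn, 4); (NULL, 2); (NULL, 2)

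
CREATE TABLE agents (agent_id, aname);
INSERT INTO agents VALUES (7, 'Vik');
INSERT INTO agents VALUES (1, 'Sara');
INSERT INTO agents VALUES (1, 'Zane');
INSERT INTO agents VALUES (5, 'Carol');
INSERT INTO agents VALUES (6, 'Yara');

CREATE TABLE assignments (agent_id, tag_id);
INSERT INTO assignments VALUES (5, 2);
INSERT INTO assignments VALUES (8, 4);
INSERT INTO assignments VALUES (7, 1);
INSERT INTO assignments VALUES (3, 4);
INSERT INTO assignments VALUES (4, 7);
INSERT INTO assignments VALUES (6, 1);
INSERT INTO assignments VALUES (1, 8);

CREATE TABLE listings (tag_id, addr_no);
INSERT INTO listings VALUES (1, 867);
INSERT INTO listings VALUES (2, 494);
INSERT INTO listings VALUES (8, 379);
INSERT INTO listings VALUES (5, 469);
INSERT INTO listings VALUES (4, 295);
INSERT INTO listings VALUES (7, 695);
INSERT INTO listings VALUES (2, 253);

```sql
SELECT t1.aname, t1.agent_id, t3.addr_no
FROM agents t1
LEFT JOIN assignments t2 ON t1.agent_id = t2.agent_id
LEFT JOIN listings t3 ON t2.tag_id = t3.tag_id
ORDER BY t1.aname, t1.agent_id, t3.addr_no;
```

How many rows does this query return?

6

Joins associate left-to-right: agents LEFT JOIN assignments on agent_id gives 5 intermediate row(s).
Then LEFT JOIN `listings t3` on tag_id: each of those 5 rows is kept; rows whose t2.tag_id has no match in t3 get NULL for t3's columns.
Result: 6 row(s).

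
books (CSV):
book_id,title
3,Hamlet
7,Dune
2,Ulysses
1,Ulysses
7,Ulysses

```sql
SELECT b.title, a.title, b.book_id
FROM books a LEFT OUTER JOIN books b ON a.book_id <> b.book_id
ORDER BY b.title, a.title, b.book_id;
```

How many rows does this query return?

18

LEFT JOIN keeps every row from `books a`; unmatched rows get NULL for `books b`'s columns.
Matching on a.book_id <> b.book_id.
Matched pairs: 18; unmatched a rows kept: 0.
Total: 18 rows.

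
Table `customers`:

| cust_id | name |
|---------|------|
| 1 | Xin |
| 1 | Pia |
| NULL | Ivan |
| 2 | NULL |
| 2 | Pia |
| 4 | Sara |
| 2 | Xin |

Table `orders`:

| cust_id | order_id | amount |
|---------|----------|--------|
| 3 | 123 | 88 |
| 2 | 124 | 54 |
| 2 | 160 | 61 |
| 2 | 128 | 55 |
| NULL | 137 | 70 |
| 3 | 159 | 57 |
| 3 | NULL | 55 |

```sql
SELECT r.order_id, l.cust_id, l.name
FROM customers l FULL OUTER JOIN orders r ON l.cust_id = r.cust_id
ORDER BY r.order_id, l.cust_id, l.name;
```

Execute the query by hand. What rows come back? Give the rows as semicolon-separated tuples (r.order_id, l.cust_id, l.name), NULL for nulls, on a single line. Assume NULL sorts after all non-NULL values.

FULL OUTER JOIN keeps every row from both sides; unmatched rows get NULL for the other side's columns.
Matching on l.cust_id = r.cust_id. A NULL in a compared column never satisfies the condition.
- l (cust_id=1) has no partner → padded with NULL.
- l (cust_id=1) has no partner → padded with NULL.
- l (cust_id=NULL) has no partner → padded with NULL.
- l (cust_id=2) pairs with 3 row(s) of r.
- l (cust_id=2) pairs with 3 row(s) of r.
- l (cust_id=4) has no partner → padded with NULL.
- l (cust_id=2) pairs with 3 row(s) of r.
- 4 row(s) from r found no l partner → padded with NULL.

(123, NULL, NULL); (124, 2, Pia); (124, 2, Xin); (124, 2, NULL); (128, 2, Pia); (128, 2, Xin); (128, 2, NULL); (137, NULL, NULL); (159, NULL, NULL); (160, 2, Pia); (160, 2, Xin); (160, 2, NULL); (NULL, 1, Pia); (NULL, 1, Xin); (NULL, 4, Sara); (NULL, NULL, Ivan); (NULL, NULL, NULL)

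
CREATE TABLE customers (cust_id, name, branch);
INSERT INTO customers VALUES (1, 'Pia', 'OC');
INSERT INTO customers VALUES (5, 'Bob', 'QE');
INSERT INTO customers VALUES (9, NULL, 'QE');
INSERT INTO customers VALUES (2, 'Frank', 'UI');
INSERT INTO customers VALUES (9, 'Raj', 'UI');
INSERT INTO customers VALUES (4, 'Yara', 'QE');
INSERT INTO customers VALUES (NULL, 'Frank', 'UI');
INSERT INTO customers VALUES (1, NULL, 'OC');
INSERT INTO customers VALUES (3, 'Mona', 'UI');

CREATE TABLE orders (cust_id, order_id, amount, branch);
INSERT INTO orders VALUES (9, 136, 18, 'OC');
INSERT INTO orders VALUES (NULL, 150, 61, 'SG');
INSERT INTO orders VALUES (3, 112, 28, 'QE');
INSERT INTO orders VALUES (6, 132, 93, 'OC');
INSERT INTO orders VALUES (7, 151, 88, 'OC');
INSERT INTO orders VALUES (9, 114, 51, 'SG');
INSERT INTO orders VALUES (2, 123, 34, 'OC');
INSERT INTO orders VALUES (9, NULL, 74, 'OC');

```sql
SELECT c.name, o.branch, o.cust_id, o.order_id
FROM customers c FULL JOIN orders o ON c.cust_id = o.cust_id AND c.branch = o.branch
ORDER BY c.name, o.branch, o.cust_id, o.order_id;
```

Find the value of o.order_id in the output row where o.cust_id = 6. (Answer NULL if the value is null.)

132

FULL OUTER JOIN keeps every row from both sides; unmatched rows get NULL for the other side's columns.
Matching on c.cust_id = o.cust_id AND c.branch = o.branch. A NULL in a compared column never satisfies the condition.
- cust_id=1, branch=OC: no o row matches, row kept with o columns NULL.
- cust_id=5, branch=QE: no o row matches, row kept with o columns NULL.
- cust_id=9, branch=QE: no o row matches, row kept with o columns NULL.
- cust_id=2, branch=UI: no o row matches, row kept with o columns NULL.
- cust_id=9, branch=UI: no o row matches, row kept with o columns NULL.
- cust_id=4, branch=QE: no o row matches, row kept with o columns NULL.
- cust_id=NULL, branch=UI: no o row matches, row kept with o columns NULL.
- cust_id=1, branch=OC: no o row matches, row kept with o columns NULL.
- cust_id=3, branch=UI: no o row matches, row kept with o columns NULL.
- plus 8 unmatched o row(s), each kept with NULL c columns.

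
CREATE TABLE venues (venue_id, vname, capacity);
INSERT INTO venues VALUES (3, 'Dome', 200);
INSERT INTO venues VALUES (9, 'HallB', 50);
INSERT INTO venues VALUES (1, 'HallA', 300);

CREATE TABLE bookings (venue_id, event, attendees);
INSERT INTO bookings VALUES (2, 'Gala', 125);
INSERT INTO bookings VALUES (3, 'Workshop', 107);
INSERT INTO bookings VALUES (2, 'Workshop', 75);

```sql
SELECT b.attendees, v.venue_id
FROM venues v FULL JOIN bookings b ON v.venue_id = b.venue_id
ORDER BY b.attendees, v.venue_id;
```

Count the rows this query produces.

FULL OUTER JOIN keeps every row from both sides; unmatched rows get NULL for the other side's columns.
Matching on v.venue_id = b.venue_id.
- v row (venue_id=3): matches 1 b row(s) → 1 output row(s).
- v row (venue_id=9): no match → kept, b columns NULL.
- v row (venue_id=1): no match → kept, b columns NULL.
- plus 2 unmatched b row(s), each kept with NULL v columns.
Total: 1 matched + 4 padded = 5 rows.

5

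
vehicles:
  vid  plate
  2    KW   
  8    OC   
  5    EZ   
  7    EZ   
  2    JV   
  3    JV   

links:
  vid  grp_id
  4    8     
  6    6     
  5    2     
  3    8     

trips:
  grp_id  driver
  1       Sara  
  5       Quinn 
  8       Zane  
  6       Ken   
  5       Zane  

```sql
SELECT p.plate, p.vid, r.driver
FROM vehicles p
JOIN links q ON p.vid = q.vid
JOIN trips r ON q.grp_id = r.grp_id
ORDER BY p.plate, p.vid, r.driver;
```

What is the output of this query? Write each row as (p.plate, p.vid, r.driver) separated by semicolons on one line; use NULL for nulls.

(JV, 3, Zane)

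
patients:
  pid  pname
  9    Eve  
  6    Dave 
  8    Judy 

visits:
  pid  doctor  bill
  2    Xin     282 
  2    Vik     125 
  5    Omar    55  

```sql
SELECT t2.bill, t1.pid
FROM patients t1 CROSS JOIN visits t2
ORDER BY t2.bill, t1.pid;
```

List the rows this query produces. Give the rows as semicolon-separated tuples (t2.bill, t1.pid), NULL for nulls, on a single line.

CROSS JOIN pairs every row of `patients` with every row of `visits`: 3 × 3 = 9 rows.
After projecting and ordering:
t2.bill | t1.pid
55 | 6
55 | 8
55 | 9
125 | 6
125 | 8
125 | 9
282 | 6
282 | 8
282 | 9

(55, 6); (55, 8); (55, 9); (125, 6); (125, 8); (125, 9); (282, 6); (282, 8); (282, 9)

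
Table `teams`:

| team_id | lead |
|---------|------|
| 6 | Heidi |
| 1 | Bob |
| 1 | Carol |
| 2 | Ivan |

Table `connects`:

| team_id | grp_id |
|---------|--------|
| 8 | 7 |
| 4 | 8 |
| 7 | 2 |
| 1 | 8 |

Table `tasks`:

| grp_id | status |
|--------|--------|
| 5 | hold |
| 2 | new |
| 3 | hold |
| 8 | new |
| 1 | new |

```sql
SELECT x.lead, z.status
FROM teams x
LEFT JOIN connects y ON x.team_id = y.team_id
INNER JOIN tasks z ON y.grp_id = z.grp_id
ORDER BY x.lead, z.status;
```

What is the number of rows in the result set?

2

Evaluate left to right. First `teams x LEFT JOIN connects y` on team_id: 4 row(s).
Then INNER JOIN `tasks z` on grp_id: keep only rows whose y.grp_id appears in z.
Result: 2 row(s).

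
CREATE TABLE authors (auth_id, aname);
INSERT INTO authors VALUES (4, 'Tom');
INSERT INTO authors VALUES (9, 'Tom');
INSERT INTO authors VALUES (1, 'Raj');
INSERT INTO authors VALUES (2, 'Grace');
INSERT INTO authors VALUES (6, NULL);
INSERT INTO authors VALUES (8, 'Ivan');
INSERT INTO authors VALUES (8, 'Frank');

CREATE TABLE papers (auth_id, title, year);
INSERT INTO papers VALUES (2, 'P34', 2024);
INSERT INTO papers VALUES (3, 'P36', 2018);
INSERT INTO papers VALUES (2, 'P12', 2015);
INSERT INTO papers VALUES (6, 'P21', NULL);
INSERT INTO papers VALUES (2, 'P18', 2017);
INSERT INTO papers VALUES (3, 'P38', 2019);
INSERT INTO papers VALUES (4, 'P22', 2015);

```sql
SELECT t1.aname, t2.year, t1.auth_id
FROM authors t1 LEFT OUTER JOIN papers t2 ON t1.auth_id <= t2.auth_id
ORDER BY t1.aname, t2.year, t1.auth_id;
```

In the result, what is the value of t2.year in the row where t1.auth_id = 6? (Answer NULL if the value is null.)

LEFT JOIN keeps every row from `authors`; unmatched rows get NULL for `papers`'s columns.
Matching on t1.auth_id <= t2.auth_id.
Matched pairs: 17; unmatched t1 rows kept: 3.

NULL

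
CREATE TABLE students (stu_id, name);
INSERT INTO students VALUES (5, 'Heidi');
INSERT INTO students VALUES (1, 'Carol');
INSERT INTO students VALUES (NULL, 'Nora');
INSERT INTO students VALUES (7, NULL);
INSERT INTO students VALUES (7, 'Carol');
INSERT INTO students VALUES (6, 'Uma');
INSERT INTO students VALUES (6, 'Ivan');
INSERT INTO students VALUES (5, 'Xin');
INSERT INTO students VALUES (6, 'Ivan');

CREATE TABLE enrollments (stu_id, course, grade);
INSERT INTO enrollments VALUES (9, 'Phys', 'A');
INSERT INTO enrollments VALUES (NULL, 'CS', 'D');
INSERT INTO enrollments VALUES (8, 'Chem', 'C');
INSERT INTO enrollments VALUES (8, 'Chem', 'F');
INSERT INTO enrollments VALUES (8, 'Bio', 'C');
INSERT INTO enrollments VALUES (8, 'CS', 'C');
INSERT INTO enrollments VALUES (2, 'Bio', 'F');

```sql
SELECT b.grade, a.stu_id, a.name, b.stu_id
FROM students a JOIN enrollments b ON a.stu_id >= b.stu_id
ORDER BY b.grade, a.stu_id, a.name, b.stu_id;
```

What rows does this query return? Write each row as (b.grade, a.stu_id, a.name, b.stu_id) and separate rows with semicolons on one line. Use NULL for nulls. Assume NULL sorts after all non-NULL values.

INNER JOIN keeps only pairs where the ON condition holds.
Matching on a.stu_id >= b.stu_id. A NULL in a compared column never satisfies the condition.
- stu_id=5: 1 matching b row(s), so 1 row(s) emitted.
- stu_id=1: no matching b row, dropped.
- stu_id=NULL: no matching b row, dropped.
- stu_id=7: 1 matching b row(s), so 1 row(s) emitted.
- stu_id=7: 1 matching b row(s), so 1 row(s) emitted.
- stu_id=6: 1 matching b row(s), so 1 row(s) emitted.
- stu_id=6: 1 matching b row(s), so 1 row(s) emitted.
- stu_id=5: 1 matching b row(s), so 1 row(s) emitted.
- stu_id=6: 1 matching b row(s), so 1 row(s) emitted.
After projecting and ordering:
b.grade | a.stu_id | a.name | b.stu_id
F | 5 | Heidi | 2
F | 5 | Xin | 2
F | 6 | Ivan | 2
F | 6 | Ivan | 2
F | 6 | Uma | 2
F | 7 | Carol | 2
F | 7 | NULL | 2

(F, 5, Heidi, 2); (F, 5, Xin, 2); (F, 6, Ivan, 2); (F, 6, Ivan, 2); (F, 6, Uma, 2); (F, 7, Carol, 2); (F, 7, NULL, 2)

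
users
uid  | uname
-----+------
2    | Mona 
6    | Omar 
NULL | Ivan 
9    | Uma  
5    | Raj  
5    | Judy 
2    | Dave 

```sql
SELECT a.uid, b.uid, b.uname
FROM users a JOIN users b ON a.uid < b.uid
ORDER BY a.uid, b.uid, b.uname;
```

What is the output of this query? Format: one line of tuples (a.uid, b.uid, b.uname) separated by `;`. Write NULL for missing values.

INNER JOIN keeps only pairs where the ON condition holds.
Matching on a.uid < b.uid. A NULL in a compared column never satisfies the condition.
- a row (uid=2): matches 4 b row(s) → 4 output row(s).
- a row (uid=6): matches 1 b row(s) → 1 output row(s).
- a row (uid=NULL): no match → dropped.
- a row (uid=9): no match → dropped.
- a row (uid=5): matches 2 b row(s) → 2 output row(s).
- a row (uid=5): matches 2 b row(s) → 2 output row(s).
- a row (uid=2): matches 4 b row(s) → 4 output row(s).

(2, 5, Judy); (2, 5, Judy); (2, 5, Raj); (2, 5, Raj); (2, 6, Omar); (2, 6, Omar); (2, 9, Uma); (2, 9, Uma); (5, 6, Omar); (5, 6, Omar); (5, 9, Uma); (5, 9, Uma); (6, 9, Uma)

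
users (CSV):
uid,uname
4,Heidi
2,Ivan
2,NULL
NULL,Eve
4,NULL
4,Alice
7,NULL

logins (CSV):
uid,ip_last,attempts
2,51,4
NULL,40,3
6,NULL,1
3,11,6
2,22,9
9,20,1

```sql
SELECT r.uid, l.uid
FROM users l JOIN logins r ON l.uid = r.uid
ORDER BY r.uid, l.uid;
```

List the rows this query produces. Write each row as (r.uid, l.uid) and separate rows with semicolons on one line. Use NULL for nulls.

INNER JOIN keeps only pairs where the ON condition holds.
Matching on l.uid = r.uid. A NULL in a compared column never satisfies the condition.
- uid=4: no matching r row, dropped.
- uid=2: 2 matching r row(s), so 2 row(s) emitted.
- uid=2: 2 matching r row(s), so 2 row(s) emitted.
- uid=NULL: no matching r row, dropped.
- uid=4: no matching r row, dropped.
- uid=4: no matching r row, dropped.
- uid=7: no matching r row, dropped.
After projecting and ordering:
r.uid | l.uid
2 | 2
2 | 2
2 | 2
2 | 2

(2, 2); (2, 2); (2, 2); (2, 2)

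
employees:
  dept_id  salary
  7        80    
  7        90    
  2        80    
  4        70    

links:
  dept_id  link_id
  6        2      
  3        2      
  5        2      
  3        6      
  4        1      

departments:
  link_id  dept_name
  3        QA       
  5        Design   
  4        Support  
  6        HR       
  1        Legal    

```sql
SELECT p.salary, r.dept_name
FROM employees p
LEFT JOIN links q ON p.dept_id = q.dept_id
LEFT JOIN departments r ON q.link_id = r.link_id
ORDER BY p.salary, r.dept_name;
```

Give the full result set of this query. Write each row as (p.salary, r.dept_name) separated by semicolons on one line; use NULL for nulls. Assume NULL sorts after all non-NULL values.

(70, Legal); (80, NULL); (80, NULL); (90, NULL)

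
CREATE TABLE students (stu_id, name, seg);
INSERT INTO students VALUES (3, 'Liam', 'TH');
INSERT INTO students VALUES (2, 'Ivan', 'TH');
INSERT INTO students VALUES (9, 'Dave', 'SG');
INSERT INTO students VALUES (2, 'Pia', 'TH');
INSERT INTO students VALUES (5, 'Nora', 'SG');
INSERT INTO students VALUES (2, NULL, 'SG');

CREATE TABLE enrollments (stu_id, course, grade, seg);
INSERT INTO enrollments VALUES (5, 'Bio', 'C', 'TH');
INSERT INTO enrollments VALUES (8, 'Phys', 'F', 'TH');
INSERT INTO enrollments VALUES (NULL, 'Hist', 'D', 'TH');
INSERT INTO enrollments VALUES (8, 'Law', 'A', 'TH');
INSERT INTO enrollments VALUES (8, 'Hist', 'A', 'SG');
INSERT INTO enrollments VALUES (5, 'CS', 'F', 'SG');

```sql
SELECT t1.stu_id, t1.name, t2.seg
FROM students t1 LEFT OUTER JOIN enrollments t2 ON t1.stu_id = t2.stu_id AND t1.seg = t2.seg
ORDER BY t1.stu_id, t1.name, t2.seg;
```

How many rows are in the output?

LEFT JOIN keeps every row from `students`; unmatched rows get NULL for `enrollments`'s columns.
Matching on t1.stu_id = t2.stu_id AND t1.seg = t2.seg. A NULL in a compared column never satisfies the condition.
Matched pairs: 1; unmatched t1 rows kept: 5.
Total: 1 matched + 5 padded = 6 rows.

6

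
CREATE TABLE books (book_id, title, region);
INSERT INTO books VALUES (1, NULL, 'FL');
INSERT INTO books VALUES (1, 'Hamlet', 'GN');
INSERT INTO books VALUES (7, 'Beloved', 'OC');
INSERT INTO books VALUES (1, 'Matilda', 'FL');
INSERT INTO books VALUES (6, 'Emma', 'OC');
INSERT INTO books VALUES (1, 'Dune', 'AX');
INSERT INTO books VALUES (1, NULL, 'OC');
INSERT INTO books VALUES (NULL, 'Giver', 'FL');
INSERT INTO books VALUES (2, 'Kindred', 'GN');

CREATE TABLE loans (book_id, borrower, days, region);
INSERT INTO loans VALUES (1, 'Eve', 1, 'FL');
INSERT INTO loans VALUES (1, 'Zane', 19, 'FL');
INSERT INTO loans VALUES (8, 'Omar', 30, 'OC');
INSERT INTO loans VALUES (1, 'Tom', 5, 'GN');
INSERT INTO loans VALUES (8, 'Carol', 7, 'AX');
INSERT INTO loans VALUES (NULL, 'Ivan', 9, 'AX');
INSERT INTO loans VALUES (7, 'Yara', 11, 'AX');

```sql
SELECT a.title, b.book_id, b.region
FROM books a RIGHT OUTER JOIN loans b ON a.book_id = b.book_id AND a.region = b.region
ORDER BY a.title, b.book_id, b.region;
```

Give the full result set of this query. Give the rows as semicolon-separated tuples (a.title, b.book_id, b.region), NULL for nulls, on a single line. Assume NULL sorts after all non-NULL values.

RIGHT JOIN keeps every row from `loans`; unmatched rows get NULL for `books`'s columns.
Matching on a.book_id = b.book_id AND a.region = b.region. A NULL in a compared column never satisfies the condition.
- book_id=1, region=FL: 2 matching b row(s), so 2 row(s) emitted.
- book_id=1, region=GN: 1 matching b row(s), so 1 row(s) emitted.
- book_id=7, region=OC: no matching b row.
- book_id=1, region=FL: 2 matching b row(s), so 2 row(s) emitted.
- book_id=6, region=OC: no matching b row.
- book_id=1, region=AX: no matching b row.
- book_id=1, region=OC: no matching b row.
- book_id=NULL, region=FL: no matching b row.
- book_id=2, region=GN: no matching b row.
- 4 b row(s) had no a match → kept, a columns NULL.
After projecting and ordering:
a.title | b.book_id | b.region
Hamlet | 1 | GN
Matilda | 1 | FL
Matilda | 1 | FL
NULL | 1 | FL
NULL | 1 | FL
NULL | 7 | AX
NULL | 8 | AX
NULL | 8 | OC
NULL | NULL | AX

(Hamlet, 1, GN); (Matilda, 1, FL); (Matilda, 1, FL); (NULL, 1, FL); (NULL, 1, FL); (NULL, 7, AX); (NULL, 8, AX); (NULL, 8, OC); (NULL, NULL, AX)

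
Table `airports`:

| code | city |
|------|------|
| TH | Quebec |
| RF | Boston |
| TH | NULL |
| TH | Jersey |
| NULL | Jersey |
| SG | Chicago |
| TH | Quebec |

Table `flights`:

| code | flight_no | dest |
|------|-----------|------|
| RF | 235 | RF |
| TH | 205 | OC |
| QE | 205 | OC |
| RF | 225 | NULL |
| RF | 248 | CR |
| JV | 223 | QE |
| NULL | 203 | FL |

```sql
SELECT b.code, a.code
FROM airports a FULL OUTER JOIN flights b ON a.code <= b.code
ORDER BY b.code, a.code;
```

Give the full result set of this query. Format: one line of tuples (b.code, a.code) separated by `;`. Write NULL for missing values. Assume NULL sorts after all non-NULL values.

FULL OUTER JOIN keeps every row from both sides; unmatched rows get NULL for the other side's columns.
Matching on a.code <= b.code. A NULL in a compared column never satisfies the condition.
- code=TH: 1 matching b row(s), so 1 row(s) emitted.
- code=RF: 4 matching b row(s), so 4 row(s) emitted.
- code=TH: 1 matching b row(s), so 1 row(s) emitted.
- code=TH: 1 matching b row(s), so 1 row(s) emitted.
- code=NULL: no b row matches, row kept with b columns NULL.
- code=SG: 1 matching b row(s), so 1 row(s) emitted.
- code=TH: 1 matching b row(s), so 1 row(s) emitted.
- plus 3 unmatched b row(s), each kept with NULL a columns.

(JV, NULL); (QE, NULL); (RF, RF); (RF, RF); (RF, RF); (TH, RF); (TH, SG); (TH, TH); (TH, TH); (TH, TH); (TH, TH); (NULL, NULL); (NULL, NULL)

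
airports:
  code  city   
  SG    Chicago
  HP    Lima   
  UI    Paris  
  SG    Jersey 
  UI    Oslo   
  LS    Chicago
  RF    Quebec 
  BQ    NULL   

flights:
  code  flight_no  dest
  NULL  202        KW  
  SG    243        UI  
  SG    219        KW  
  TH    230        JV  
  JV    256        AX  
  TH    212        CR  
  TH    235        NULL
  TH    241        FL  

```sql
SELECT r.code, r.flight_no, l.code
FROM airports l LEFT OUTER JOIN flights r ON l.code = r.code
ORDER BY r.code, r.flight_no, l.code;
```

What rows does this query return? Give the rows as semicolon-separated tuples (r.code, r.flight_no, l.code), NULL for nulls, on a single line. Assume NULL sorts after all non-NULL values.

LEFT JOIN keeps every row from `airports`; unmatched rows get NULL for `flights`'s columns.
Matching on l.code = r.code. A NULL in a compared column never satisfies the condition.
Matched pairs: 4; unmatched l rows kept: 6.

(SG, 219, SG); (SG, 219, SG); (SG, 243, SG); (SG, 243, SG); (NULL, NULL, BQ); (NULL, NULL, HP); (NULL, NULL, LS); (NULL, NULL, RF); (NULL, NULL, UI); (NULL, NULL, UI)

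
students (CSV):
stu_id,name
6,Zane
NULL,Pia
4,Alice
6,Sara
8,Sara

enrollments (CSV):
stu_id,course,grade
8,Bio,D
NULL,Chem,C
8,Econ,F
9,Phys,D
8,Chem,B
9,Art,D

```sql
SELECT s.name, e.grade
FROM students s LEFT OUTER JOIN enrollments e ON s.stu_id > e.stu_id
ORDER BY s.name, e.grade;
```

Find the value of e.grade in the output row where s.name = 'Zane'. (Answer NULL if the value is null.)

NULL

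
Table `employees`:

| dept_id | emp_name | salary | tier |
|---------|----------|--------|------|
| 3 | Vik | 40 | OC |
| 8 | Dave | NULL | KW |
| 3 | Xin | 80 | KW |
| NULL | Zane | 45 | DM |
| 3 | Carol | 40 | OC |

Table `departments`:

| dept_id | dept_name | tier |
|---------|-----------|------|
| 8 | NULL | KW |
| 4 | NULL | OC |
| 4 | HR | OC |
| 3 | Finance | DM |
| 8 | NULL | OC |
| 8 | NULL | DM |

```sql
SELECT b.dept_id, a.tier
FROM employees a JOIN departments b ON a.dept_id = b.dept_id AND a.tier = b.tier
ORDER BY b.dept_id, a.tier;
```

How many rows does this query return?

1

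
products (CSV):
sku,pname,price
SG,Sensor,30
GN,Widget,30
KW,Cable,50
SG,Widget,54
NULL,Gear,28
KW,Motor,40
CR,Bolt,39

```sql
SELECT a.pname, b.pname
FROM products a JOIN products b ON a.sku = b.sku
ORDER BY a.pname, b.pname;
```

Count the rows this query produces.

10

INNER JOIN keeps only pairs where the ON condition holds.
Matching on a.sku = b.sku. A NULL in a compared column never satisfies the condition.
Matched pairs: 10.
Total: 10 rows.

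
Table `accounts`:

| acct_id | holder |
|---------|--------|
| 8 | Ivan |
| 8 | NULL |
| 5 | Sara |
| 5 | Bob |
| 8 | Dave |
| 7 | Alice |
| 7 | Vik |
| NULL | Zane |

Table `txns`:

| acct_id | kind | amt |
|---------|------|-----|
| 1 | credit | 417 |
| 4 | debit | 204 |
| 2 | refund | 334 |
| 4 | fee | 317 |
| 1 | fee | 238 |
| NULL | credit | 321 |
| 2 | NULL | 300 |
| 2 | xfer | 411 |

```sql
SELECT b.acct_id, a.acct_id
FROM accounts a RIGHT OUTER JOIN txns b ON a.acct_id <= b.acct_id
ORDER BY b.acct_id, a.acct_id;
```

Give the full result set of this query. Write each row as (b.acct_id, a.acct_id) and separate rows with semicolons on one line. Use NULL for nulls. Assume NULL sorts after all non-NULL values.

RIGHT JOIN keeps every row from `txns`; unmatched rows get NULL for `accounts`'s columns.
Matching on a.acct_id <= b.acct_id. A NULL in a compared column never satisfies the condition.
Matched pairs: 0; unmatched b rows kept: 8.

(1, NULL); (1, NULL); (2, NULL); (2, NULL); (2, NULL); (4, NULL); (4, NULL); (NULL, NULL)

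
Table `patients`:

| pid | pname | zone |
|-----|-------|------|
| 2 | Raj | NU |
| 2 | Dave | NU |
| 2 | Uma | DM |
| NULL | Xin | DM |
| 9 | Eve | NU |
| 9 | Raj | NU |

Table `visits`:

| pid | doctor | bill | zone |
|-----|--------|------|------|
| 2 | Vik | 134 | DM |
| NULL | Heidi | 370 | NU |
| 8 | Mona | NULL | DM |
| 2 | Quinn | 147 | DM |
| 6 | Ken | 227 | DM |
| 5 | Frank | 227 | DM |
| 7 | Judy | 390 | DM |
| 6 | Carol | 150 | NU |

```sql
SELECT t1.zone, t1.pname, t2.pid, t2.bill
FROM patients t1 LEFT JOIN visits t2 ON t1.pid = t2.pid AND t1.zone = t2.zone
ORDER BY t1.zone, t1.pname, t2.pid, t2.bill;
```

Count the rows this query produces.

7

LEFT JOIN keeps every row from `patients`; unmatched rows get NULL for `visits`'s columns.
Matching on t1.pid = t2.pid AND t1.zone = t2.zone. A NULL in a compared column never satisfies the condition.
- t1[0] pid=2, zone=NU → no match; kept with NULLs on the t2 side.
- t1[1] pid=2, zone=NU → no match; kept with NULLs on the t2 side.
- t1[2] pid=2, zone=DM → 2 match(es) in t2 → 2 row(s).
- t1[3] pid=NULL, zone=DM → no match; kept with NULLs on the t2 side.
- t1[4] pid=9, zone=NU → no match; kept with NULLs on the t2 side.
- t1[5] pid=9, zone=NU → no match; kept with NULLs on the t2 side.
Total: 2 matched + 5 padded = 7 rows.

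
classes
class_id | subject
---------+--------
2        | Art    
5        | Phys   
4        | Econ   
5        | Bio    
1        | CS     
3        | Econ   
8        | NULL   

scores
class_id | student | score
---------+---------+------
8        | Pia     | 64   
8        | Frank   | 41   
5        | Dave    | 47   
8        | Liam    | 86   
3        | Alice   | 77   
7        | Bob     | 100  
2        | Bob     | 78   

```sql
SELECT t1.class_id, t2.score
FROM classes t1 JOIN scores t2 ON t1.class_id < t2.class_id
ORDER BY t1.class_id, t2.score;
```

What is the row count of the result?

INNER JOIN keeps only pairs where the ON condition holds.
Matching on t1.class_id < t2.class_id.
Matched pairs: 31.
Total: 31 rows.

31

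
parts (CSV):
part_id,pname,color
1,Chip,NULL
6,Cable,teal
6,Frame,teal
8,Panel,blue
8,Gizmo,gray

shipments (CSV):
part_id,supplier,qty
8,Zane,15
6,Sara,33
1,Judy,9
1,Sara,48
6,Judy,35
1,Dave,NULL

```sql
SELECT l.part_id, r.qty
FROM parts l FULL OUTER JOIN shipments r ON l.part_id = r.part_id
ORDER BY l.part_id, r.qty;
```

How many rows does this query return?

FULL OUTER JOIN keeps every row from both sides; unmatched rows get NULL for the other side's columns.
Matching on l.part_id = r.part_id.
- l (part_id=1) pairs with 3 row(s) of r.
- l (part_id=6) pairs with 2 row(s) of r.
- l (part_id=6) pairs with 2 row(s) of r.
- l (part_id=8) pairs with 1 row(s) of r.
- l (part_id=8) pairs with 1 row(s) of r.
Total: 9 rows.

9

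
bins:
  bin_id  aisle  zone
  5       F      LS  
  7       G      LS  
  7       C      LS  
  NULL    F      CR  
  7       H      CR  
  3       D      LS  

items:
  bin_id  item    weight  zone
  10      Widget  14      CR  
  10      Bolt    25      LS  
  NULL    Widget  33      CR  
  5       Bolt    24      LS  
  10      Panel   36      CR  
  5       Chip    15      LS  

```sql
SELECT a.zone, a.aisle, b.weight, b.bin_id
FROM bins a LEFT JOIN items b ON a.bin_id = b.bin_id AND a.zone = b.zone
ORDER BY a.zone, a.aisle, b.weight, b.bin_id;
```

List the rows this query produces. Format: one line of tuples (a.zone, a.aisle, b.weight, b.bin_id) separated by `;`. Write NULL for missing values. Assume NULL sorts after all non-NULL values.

(CR, F, NULL, NULL); (CR, H, NULL, NULL); (LS, C, NULL, NULL); (LS, D, NULL, NULL); (LS, F, 15, 5); (LS, F, 24, 5); (LS, G, NULL, NULL)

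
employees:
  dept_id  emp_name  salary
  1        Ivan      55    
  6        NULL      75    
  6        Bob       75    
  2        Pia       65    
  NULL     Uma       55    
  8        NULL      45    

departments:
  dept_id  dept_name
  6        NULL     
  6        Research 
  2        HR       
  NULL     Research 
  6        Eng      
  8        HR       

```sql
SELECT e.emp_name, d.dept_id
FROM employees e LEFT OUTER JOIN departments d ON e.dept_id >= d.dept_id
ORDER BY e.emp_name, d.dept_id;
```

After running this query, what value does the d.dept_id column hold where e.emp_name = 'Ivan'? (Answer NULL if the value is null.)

LEFT JOIN keeps every row from `employees`; unmatched rows get NULL for `departments`'s columns.
Matching on e.dept_id >= d.dept_id. A NULL in a compared column never satisfies the condition.
- e (dept_id=1) has no partner → padded with NULL.
- e (dept_id=6) pairs with 4 row(s) of d.
- e (dept_id=6) pairs with 4 row(s) of d.
- e (dept_id=2) pairs with 1 row(s) of d.
- e (dept_id=NULL) has no partner → padded with NULL.
- e (dept_id=8) pairs with 5 row(s) of d.

NULL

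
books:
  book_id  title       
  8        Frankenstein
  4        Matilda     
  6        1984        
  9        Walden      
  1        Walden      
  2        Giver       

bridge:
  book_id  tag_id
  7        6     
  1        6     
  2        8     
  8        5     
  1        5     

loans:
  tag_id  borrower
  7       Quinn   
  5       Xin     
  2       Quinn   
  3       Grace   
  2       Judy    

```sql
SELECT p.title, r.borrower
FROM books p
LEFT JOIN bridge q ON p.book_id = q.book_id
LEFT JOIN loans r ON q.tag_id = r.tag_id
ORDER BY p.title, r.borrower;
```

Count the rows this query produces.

7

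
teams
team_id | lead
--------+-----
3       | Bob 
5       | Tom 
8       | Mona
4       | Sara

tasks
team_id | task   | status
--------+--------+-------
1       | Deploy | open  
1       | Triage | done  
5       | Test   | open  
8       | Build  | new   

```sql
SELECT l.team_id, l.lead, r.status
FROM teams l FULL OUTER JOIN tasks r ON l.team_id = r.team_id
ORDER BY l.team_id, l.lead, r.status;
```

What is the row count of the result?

6

FULL OUTER JOIN keeps every row from both sides; unmatched rows get NULL for the other side's columns.
Matching on l.team_id = r.team_id.
Matched pairs: 2; unmatched l rows kept: 2; unmatched r rows kept: 2.
Total: 2 matched + 4 padded = 6 rows.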